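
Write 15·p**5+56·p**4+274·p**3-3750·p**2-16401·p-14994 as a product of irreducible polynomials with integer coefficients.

Testing divisors of the constant over divisors of the leading coefficient, p = -7/3 is a root, so (3·p+7) divides it; the quotient is 5·p**4+7·p**3+75·p**2-1425·p-2142.
Next, p = -7/5 is a root, so (5·p+7) is a factor; dividing leaves p**3+15·p-306.
Next, p = 6 is a root, so (p-6) is a factor; dividing leaves p**2+6·p+51.
The quadratic p**2+6·p+51 has discriminant -168 < 0 and is irreducible over ℤ.

(3·p+7)·(5·p+7)·(p-6)·(p**2+6·p+51)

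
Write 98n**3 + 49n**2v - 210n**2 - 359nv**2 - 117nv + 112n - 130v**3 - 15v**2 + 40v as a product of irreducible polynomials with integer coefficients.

(14n + 5v)(7n - 13v - 8)(n + 2v - 1)

Group: n(98n**2 - 147nv - 112n - 65v**2 - 40v) + (2v - 1)(98n**2 - 147nv - 112n - 65v**2 - 40v); both groups contain (98n**2 - 147nv - 112n - 65v**2 - 40v), so (n + 2v - 1) is a factor with cofactor 98n**2 - 147nv - 112n - 65v**2 - 40v.
The cofactor groups again: 98n**2 - 147nv - 112n - 65v**2 - 40v = 7n(14n + 5v) + (-13v - 8)(14n + 5v); both groups contain (14n + 5v), giving (7n - 13v - 8)(14n + 5v).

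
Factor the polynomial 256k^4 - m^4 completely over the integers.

(4k + m)(4k - m)(16k^2 + m^2)

(4k)⁴ − (m)⁴ = ((4k)² − (m)²)((4k)² + (m)²); the first factor splits again, the second (16k^2 + m^2) is irreducible.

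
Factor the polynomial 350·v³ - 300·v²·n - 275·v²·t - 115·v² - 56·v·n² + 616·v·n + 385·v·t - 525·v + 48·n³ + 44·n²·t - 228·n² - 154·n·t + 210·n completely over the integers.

(14·v - 12·n - 11·t + 15)·(5·v - 2·n)·(5·v + 2·n - 7)

Group: 5·v·(70·v² - 88·v·n - 55·v·t + 75·v + 24·n² + 22·n·t - 30·n) + (2·n - 7)·(70·v² - 88·v·n - 55·v·t + 75·v + 24·n² + 22·n·t - 30·n); both groups contain (70·v² - 88·v·n - 55·v·t + 75·v + 24·n² + 22·n·t - 30·n), so (5·v + 2·n - 7) is a factor with cofactor 70·v² - 88·v·n - 55·v·t + 75·v + 24·n² + 22·n·t - 30·n.
The cofactor groups again: 70·v² - 88·v·n - 55·v·t + 75·v + 24·n² + 22·n·t - 30·n = 5·v·(14·v - 12·n - 11·t + 15) - 2·n·(14·v - 12·n - 11·t + 15); both groups contain (14·v - 12·n - 11·t + 15), giving (5·v - 2·n)·(14·v - 12·n - 11·t + 15).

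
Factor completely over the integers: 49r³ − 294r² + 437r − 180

(7r − 5)(7r − 9)(r − 4)

Among the possible rational roots, r = 9/7 is a root, so (7r − 9) divides it; the quotient is 7r² − 33r + 20.
The remaining quadratic factors as (7r − 5)(r − 4).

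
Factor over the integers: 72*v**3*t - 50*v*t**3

Factor out 2*v*t, leaving 36*v**2 - 25*t**2, which is a difference of two squares.

2*t*v*(6*v - 5*t)*(6*v + 5*t)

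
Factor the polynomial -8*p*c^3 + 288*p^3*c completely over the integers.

Factor out 8*p*c, leaving 36*p^2 - c^2, which is a difference of two squares.

8*c*p*(6*p - c)*(6*p + c)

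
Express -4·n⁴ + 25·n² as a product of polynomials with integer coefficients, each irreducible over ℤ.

-n²·(2·n + 5)·(2·n - 5)

Factor out n² first: what remains is -4·n² + 25.
Recognize a difference of squares with the parts 5 and 2·n.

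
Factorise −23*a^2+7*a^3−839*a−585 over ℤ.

(7*a+5)*(a+9)*(a−13)

Trying the rational-root candidates, a = −9 is a root, giving the factor (a+9) and quotient 7*a^2−86*a−65.
The remaining quadratic factors as (a−13)(7*a+5).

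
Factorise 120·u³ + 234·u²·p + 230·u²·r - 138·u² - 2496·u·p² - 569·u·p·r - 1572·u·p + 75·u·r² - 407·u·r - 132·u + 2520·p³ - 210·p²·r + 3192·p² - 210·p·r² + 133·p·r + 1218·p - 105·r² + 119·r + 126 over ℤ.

Group: 2·u·(60·u² - 243·u·p + 25·u·r - 129·u + 210·p² - 70·p·r + 231·p - 35·r + 63) + (12·p + 3·r + 2)·(60·u² - 243·u·p + 25·u·r - 129·u + 210·p² - 70·p·r + 231·p - 35·r + 63); both groups contain (60·u² - 243·u·p + 25·u·r - 129·u + 210·p² - 70·p·r + 231·p - 35·r + 63), so (2·u + 12·p + 3·r + 2) is a factor with cofactor 60·u² - 243·u·p + 25·u·r - 129·u + 210·p² - 70·p·r + 231·p - 35·r + 63.
The cofactor groups again: 60·u² - 243·u·p + 25·u·r - 129·u + 210·p² - 70·p·r + 231·p - 35·r + 63 = 12·u·(5·u - 14·p - 7) + (-15·p + 5·r - 9)·(5·u - 14·p - 7); both groups contain (5·u - 14·p - 7), giving (12·u - 15·p + 5·r - 9)·(5·u - 14·p - 7).

(5·u - 14·p - 7)·(12·u - 15·p + 5·r - 9)·(2·u + 12·p + 3·r + 2)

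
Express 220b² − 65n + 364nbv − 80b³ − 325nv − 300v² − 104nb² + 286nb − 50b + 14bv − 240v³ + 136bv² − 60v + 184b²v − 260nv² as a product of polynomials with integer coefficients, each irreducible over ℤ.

Group: 4b(−26nb + 65nv + 65n − 20b² + 26bv + 50b + 60v² + 60v) + (−4v − 1)(−26nb + 65nv + 65n − 20b² + 26bv + 50b + 60v² + 60v); both groups contain (−26nb + 65nv + 65n − 20b² + 26bv + 50b + 60v² + 60v), so (4b − 4v − 1) is a factor with cofactor −26nb + 65nv + 65n − 20b² + 26bv + 50b + 60v² + 60v.
The cofactor groups again: −26nb + 65nv + 65n − 20b² + 26bv + 50b + 60v² + 60v = −2b(13n + 10b + 12v) + (5v + 5)(13n + 10b + 12v); both groups contain (13n + 10b + 12v), giving −(2b − 5v − 5)(13n + 10b + 12v).

−(13n + 10b + 12v)(2b − 5v − 5)(4b − 4v − 1)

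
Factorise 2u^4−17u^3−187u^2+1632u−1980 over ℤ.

Testing divisors of the constant over divisors of the leading coefficient, u = 11 is a root, giving the factor (u−11) and quotient 2u^3+5u^2−132u+180.
Then u = 6 is a root, so (u−6) is a factor; dividing leaves 2u^2+17u−30.
The remaining quadratic factors as (u+10)(2u−3).

(2u−3)(u+10)(u−11)(u−6)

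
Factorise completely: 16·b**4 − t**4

(2·b + t)·(2·b − t)·(4·b**2 + t**2)

Difference of squares twice: with A = 2·b and B = t, A⁴ − B⁴ = (A² − B²)(A² + B²), and A² − B² factors again.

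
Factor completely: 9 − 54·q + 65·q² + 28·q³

By the rational root theorem, q = 3/7 is a root, so (7·q − 3) is a factor; dividing leaves 4·q² + 11·q − 3.
The remaining quadratic factors as (4·q − 1)(q + 3).

(4·q − 1)·(7·q − 3)·(q + 3)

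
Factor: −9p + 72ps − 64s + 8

(8s − 1)(9p − 8)

Group as (72ps − 9p) + (−64s + 8) = 9p(8s − 1) − 8(8s − 1).
Both groups share the factor (8s − 1).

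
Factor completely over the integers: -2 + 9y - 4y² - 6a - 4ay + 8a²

(2a + y - 2)(4a - 4y + 1)

Group: 4a(2a + y - 2) + (-4y + 1)(2a + y - 2); both groups contain (2a + y - 2).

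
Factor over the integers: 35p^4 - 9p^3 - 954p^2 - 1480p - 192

(5p + 8)(7p + 1)(p + 4)(p - 6)

Trying the rational-root candidates, p = 6 is a root, giving the factor (p - 6) and quotient 35p^3 + 201p^2 + 252p + 32.
Then p = -8/5 is a root, so (5p + 8) is a factor; dividing leaves 7p^2 + 29p + 4.
The remaining quadratic factors as (p + 4)(7p + 1).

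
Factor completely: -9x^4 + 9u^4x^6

Pull out the common factor 9x^4, leaving u^4x^2 - 1.
Recognize a difference of squares with the parts u^2x and 1.

9x^4(u^2x + 1)(u^2x - 1)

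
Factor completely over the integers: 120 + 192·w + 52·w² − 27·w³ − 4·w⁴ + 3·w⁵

(3·w + 5)·(w + 1)·(w + 2)·(w² − 6·w + 12)

Trying the rational-root candidates, w = −2 is a root, giving the factor (w + 2) and quotient 3·w⁴ − 10·w³ − 7·w² + 66·w + 60.
Next, w = −1 is a root, so (w + 1) is a factor; dividing leaves 3·w³ − 13·w² + 6·w + 60.
Continuing, w = −5/3 is a root, so (3·w + 5) divides it; the quotient is w² − 6·w + 12.
The quadratic w² − 6·w + 12 has discriminant −12 < 0 and is irreducible over ℤ.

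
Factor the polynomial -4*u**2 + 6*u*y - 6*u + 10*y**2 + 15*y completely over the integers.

Group: -2*u*(2*u + 2*y + 3) + 5*y*(2*u + 2*y + 3); both groups contain (2*u + 2*y + 3).

-(2*u + 2*y + 3)*(2*u - 5*y)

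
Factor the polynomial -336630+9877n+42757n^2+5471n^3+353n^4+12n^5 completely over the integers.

Trying the rational-root candidates, n = -14 is a root, so (n+14) divides it; the quotient is 12n^4+185n^3+2881n^2+2423n-24045.
Then n = 7/3 is a root, so (3n-7) is a factor; dividing leaves 4n^3+71n^2+1126n+3435.
Continuing, n = -15/4 is a root, so (4n+15) divides it; the quotient is n^2+14n+229.
The quadratic n^2+14n+229 has discriminant -720 < 0 and is irreducible over ℤ.

(3n-7)(4n+15)(n+14)(n^2+14n+229)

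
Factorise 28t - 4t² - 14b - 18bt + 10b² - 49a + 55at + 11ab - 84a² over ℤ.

Group: -12a(7a + 2b - 4t) + (5b + t - 7)(7a + 2b - 4t); both groups contain (7a + 2b - 4t).

-(12a - 5b - t + 7)(7a + 2b - 4t)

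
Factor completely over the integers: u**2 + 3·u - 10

Two integers with product -10 and sum 3 are 5 and -2.

(u + 5)·(u - 2)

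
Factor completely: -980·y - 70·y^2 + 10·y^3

Pull out the common factor 10·y, then factor the remaining trinomial.

10·y·(y + 7)·(y - 14)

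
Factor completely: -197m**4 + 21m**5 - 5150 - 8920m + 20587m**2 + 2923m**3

(3m + 1)(7m - 5)(m + 5)(m**2 - 14m + 206)

By the rational root theorem, m = -5 is a root, giving the factor (m + 5) and quotient 21m**4 - 302m**3 + 4433m**2 - 1578m - 1030.
Continuing, m = -1/3 is a root, so (3m + 1) is a factor; dividing leaves 7m**3 - 103m**2 + 1512m - 1030.
Then m = 5/7 is a root, so (7m - 5) divides it; the quotient is m**2 - 14m + 206.
The quadratic m**2 - 14m + 206 has discriminant -628 < 0 and is irreducible over ℤ.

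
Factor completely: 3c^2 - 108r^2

Factor out 3, leaving c^2 - 36r^2, which is a difference of two squares.

3(c + 6r)(c - 6r)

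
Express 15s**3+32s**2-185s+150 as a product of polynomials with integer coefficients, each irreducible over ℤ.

(3s-5)(5s-6)(s+5)

Trying the rational-root candidates, s = -5 is a root, giving the factor (s+5) and quotient 15s**2-43s+30.
The remaining quadratic factors as (3s-5)(5s-6).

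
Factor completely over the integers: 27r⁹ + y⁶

(3r³ + y²)(9r⁶ − 3r³y² + y⁴)

Recognize a sum of cubes with the parts 3r³ and y².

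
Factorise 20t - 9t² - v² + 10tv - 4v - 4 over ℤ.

-(9t - v - 2)(t - v - 2)

Group: -t(9t - v - 2) + (v + 2)(9t - v - 2); both groups contain (9t - v - 2).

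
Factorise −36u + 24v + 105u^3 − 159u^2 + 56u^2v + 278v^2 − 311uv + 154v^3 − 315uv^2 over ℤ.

(3u − 2v)(5u + 11v + 1)(7u − 7v − 12)

Group: 5u(21u^2 − 35uv − 36u + 14v^2 + 24v) + (11v + 1)(21u^2 − 35uv − 36u + 14v^2 + 24v); both groups contain (21u^2 − 35uv − 36u + 14v^2 + 24v), so (5u + 11v + 1) is a factor with cofactor 21u^2 − 35uv − 36u + 14v^2 + 24v.
The cofactor groups again: 21u^2 − 35uv − 36u + 14v^2 + 24v = 7u(3u − 2v) + (−7v − 12)(3u − 2v); both groups contain (3u − 2v), giving (7u − 7v − 12)(3u − 2v).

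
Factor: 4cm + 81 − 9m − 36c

(4c − 9)(m − 9)

Group as (4cm − 36c) + (−9m + 81) = 4c(m − 9) − 9(m − 9).
Both groups share the factor (m − 9).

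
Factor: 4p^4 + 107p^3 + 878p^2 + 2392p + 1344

(4p + 3)(p + 14)(p + 4)(p + 8)

Trying the rational-root candidates, p = -3/4 is a root, giving the factor (4p + 3) and quotient p^3 + 26p^2 + 200p + 448.
Then p = -8 is a root, so (p + 8) is a factor; dividing leaves p^2 + 18p + 56.
The remaining quadratic factors as (p + 4)(p + 14).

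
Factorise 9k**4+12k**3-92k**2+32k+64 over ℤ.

(3k+2)(3k-4)(k+4)(k-2)

Among the possible rational roots, k = 2 is a root, so (k-2) divides it; the quotient is 9k**3+30k**2-32k-32.
Next, k = -2/3 is a root, so (3k+2) divides it; the quotient is 3k**2+8k-16.
The remaining quadratic factors as (3k-4)(k+4).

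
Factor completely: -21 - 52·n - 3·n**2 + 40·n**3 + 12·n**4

(2·n + 1)·(6·n - 7)·(n + 1)·(n + 3)

Among the possible rational roots, n = 7/6 is a root, so (6·n - 7) divides it; the quotient is 2·n**3 + 9·n**2 + 10·n + 3.
Continuing, n = -1 is a root, so (n + 1) is a factor; dividing leaves 2·n**2 + 7·n + 3.
The remaining quadratic factors as (2·n + 1)(n + 3).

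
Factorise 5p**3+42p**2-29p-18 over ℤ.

Among the possible rational roots, p = -2/5 is a root, so (5p+2) is a factor; dividing leaves p**2+8p-9.
The remaining quadratic factors as (p+9)(p-1).

(5p+2)(p+9)(p-1)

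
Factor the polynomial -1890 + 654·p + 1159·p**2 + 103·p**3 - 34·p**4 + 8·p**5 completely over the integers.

(2·p + 5)·(4·p + 9)·(p - 1)·(p**2 - 8·p + 42)

Testing divisors of the constant over divisors of the leading coefficient, p = 1 is a root, giving the factor (p - 1) and quotient 8·p**4 - 26·p**3 + 77·p**2 + 1236·p + 1890.
Continuing, p = -9/4 is a root, giving the factor (4·p + 9) and quotient 2·p**3 - 11·p**2 + 44·p + 210.
Then p = -5/2 is a root, giving the factor (2·p + 5) and quotient p**2 - 8·p + 42.
The quadratic p**2 - 8·p + 42 has discriminant -104 < 0 and is irreducible over ℤ.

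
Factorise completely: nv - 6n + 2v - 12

(n + 2)(v - 6)

Group as (nv - 6n) + (2v - 12) = n(v - 6) + 2(v - 6).
Both groups share the factor (v - 6).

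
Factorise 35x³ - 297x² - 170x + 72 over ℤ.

Among the possible rational roots, x = -4/5 is a root, so (5x + 4) is a factor; dividing leaves 7x² - 65x + 18.
The remaining quadratic factors as (x - 9)(7x - 2).

(5x + 4)(7x - 2)(x - 9)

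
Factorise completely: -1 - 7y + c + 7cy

(7y + 1)(c - 1)

Group as (7cy + c) + (-7y - 1) = c(7y + 1) - (7y + 1).
Both groups share the factor (7y + 1).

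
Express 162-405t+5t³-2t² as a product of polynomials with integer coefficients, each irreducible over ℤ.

(5t-2)(t+9)(t-9)

Testing divisors of the constant over divisors of the leading coefficient, t = 2/5 is a root, giving the factor (5t-2) and quotient t²-81.
The remaining quadratic factors as (t+9)(t-9).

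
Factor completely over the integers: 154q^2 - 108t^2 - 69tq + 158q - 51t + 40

-(12t - 11q - 5)(9t + 14q + 8)

Group: -12t(9t + 14q + 8) + (11q + 5)(9t + 14q + 8); both groups contain (9t + 14q + 8).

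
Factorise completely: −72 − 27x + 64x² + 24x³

(3x + 8)(8x² − 9)

Group as (24x³ − 27x) + (64x² − 72) = 3x(8x² − 9) + 8(8x² − 9).
Both groups share the factor (8x² − 9).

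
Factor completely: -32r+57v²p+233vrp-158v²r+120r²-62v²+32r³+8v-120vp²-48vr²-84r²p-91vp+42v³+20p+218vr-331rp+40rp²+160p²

(7v+4r-8p-1)(3v-r-4)(2v-8r+5p)

Group: 2v(21v²+5vr-24vp-31v-4r²+8rp-15r+32p+4) + (-8r+5p)(21v²+5vr-24vp-31v-4r²+8rp-15r+32p+4); both groups contain (21v²+5vr-24vp-31v-4r²+8rp-15r+32p+4), so (2v-8r+5p) is a factor with cofactor 21v²+5vr-24vp-31v-4r²+8rp-15r+32p+4.
The cofactor groups again: 21v²+5vr-24vp-31v-4r²+8rp-15r+32p+4 = 7v(3v-r-4) + (4r-8p-1)(3v-r-4); both groups contain (3v-r-4), giving (7v+4r-8p-1)(3v-r-4).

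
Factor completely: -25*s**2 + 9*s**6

Every term has a factor of s**2; factoring it out leaves 9*s**4 - 25.
Recognize a difference of squares with the parts 3*s**2 and 5.

s**2*(3*s**2 + 5)*(3*s**2 - 5)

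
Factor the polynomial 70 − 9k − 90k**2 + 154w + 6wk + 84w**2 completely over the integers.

(6w − 6k + 5)(14w + 15k + 14)

Group: 14w(6w − 6k + 5) + (15k + 14)(6w − 6k + 5); both groups contain (6w − 6k + 5).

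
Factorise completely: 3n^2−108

3(n+6)(n−6)

Factor out 3, leaving n^2−36, which is a difference of two squares.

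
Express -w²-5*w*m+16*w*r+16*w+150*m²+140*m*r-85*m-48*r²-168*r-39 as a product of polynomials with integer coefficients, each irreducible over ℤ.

Group: -w*(w+15*m-4*r-13) + (10*m+12*r+3)*(w+15*m-4*r-13); both groups contain (w+15*m-4*r-13).

-(w-10*m-12*r-3)*(w+15*m-4*r-13)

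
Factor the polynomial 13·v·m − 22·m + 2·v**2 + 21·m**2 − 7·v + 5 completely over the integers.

(v + 3·m − 1)·(2·v + 7·m − 5)

Group: 2·v·(v + 3·m − 1) + (7·m − 5)·(v + 3·m − 1); both groups contain (v + 3·m − 1).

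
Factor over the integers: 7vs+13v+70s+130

(7s+13)(v+10)

Group as (7vs+13v) + (70s+130) = v(7s+13) + 10(7s+13).
Both groups share the factor (7s+13).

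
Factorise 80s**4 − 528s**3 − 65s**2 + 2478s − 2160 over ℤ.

Trying the rational-root candidates, s = −9/4 is a root, so (4s + 9) is a factor; dividing leaves 20s**3 − 177s**2 + 382s − 240.
Continuing, s = 5/4 is a root, so (4s − 5) is a factor; dividing leaves 5s**2 − 38s + 48.
The remaining quadratic factors as (s − 6)(5s − 8).

(4s + 9)(4s − 5)(5s − 8)(s − 6)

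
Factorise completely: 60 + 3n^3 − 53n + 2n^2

(3n − 4)(n + 5)(n − 3)

Trying the rational-root candidates, n = 3 is a root, so (n − 3) divides it; the quotient is 3n^2 + 11n − 20.
The remaining quadratic factors as (3n − 4)(n + 5).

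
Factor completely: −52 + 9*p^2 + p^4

(p + 2)*(p − 2)*(p^2 + 13)

Substitute u = p^2 to get a quadratic in u, then factor.
p^2 + 13 is irreducible over ℤ (always positive, so no real roots).
p^2 − 4 is a difference of squares.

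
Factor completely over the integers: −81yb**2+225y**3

Pull out the common factor 9y; 25y**2−9b**2 is a difference of squares.

9y(5y−3b)(5y+3b)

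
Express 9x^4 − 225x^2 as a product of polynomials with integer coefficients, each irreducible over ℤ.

Factor out 9x^2, leaving x^2 − 25, which is a difference of two squares.

9x^2(x + 5)(x − 5)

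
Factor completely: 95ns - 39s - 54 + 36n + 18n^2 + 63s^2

(2n + 9s + 6)(9n + 7s - 9)

Group: 2n(9n + 7s - 9) + (9s + 6)(9n + 7s - 9); both groups contain (9n + 7s - 9).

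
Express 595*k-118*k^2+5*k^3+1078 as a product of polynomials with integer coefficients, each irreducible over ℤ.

Trying the rational-root candidates, k = -7/5 is a root, giving the factor (5*k+7) and quotient k^2-25*k+154.
The remaining quadratic factors as (k-11)(k-14).

(5*k+7)*(k-11)*(k-14)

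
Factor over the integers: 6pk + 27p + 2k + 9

Group as (6pk + 27p) + (2k + 9) = 3p(2k + 9) + (2k + 9).
Both groups share the factor (2k + 9).

(2k + 9)(3p + 1)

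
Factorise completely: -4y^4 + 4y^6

Pull out the common factor 4y^4, leaving y^2 - 1.
Recognize a difference of squares with the parts y and 1.

4y^4(y + 1)(y - 1)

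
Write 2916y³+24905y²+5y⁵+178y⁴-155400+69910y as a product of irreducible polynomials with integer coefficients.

(5y-7)(y+10)(y+12)(y²+15y+185)

Among the possible rational roots, y = 7/5 is a root, giving the factor (5y-7) and quotient y⁴+37y³+635y²+5870y+22200.
Continuing, y = -10 is a root, so (y+10) divides it; the quotient is y³+27y²+365y+2220.
Next, y = -12 is a root, giving the factor (y+12) and quotient y²+15y+185.
The quadratic y²+15y+185 has discriminant -515 < 0 and is irreducible over ℤ.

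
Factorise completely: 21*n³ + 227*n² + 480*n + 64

(3*n + 8)*(7*n + 1)*(n + 8)

Trying the rational-root candidates, n = -1/7 is a root, so (7*n + 1) is a factor; dividing leaves 3*n² + 32*n + 64.
The remaining quadratic factors as (3*n + 8)(n + 8).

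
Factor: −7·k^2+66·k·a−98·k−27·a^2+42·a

Group: −k·(7·k−3·a) + (9·a−14)·(7·k−3·a); both groups contain (7·k−3·a).

−(7·k−3·a)·(k−9·a+14)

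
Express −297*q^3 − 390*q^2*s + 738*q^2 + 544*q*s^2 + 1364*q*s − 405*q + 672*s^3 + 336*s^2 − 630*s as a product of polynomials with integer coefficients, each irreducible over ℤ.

Group: 11*q*(−27*q^2 − 6*q*s + 45*q + 56*s^2 + 70*s) + (12*s − 9)*(−27*q^2 − 6*q*s + 45*q + 56*s^2 + 70*s); both groups contain (−27*q^2 − 6*q*s + 45*q + 56*s^2 + 70*s), so (11*q + 12*s − 9) is a factor with cofactor −27*q^2 − 6*q*s + 45*q + 56*s^2 + 70*s.
The cofactor groups again: −27*q^2 − 6*q*s + 45*q + 56*s^2 + 70*s = −3*q*(9*q + 14*s) + (4*s + 5)*(9*q + 14*s); both groups contain (9*q + 14*s), giving −(3*q − 4*s − 5)*(9*q + 14*s).

−(11*q + 12*s − 9)*(3*q − 4*s − 5)*(9*q + 14*s)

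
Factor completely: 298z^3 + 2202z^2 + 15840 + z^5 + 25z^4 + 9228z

(z + 5)(z + 6)(z + 8)(z^2 + 6z + 66)

By the rational root theorem, z = −6 is a root, so (z + 6) is a factor; dividing leaves z^4 + 19z^3 + 184z^2 + 1098z + 2640.
Then z = −5 is a root, so (z + 5) divides it; the quotient is z^3 + 14z^2 + 114z + 528.
Next, z = −8 is a root, so (z + 8) divides it; the quotient is z^2 + 6z + 66.
The quadratic z^2 + 6z + 66 has discriminant −228 < 0 and is irreducible over ℤ.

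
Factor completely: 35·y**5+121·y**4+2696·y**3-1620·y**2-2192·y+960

Trying the rational-root candidates, y = 2/5 is a root, giving the factor (5·y-2) and quotient 7·y**4+27·y**3+550·y**2-104·y-480.
Next, y = -6/7 is a root, giving the factor (7·y+6) and quotient y**3+3·y**2+76·y-80.
Then y = 1 is a root, so (y-1) is a factor; dividing leaves y**2+4·y+80.
The quadratic y**2+4·y+80 has discriminant -304 < 0 and is irreducible over ℤ.

(5·y-2)·(7·y+6)·(y-1)·(y**2+4·y+80)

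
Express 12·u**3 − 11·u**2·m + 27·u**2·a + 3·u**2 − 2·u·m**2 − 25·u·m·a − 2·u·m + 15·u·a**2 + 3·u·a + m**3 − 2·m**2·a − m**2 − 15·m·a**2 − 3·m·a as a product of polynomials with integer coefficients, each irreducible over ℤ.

Group: 4·u·(3·u**2 − 2·u·m + 3·u·a − m**2 − 3·m·a) + (−m + 5·a + 1)·(3·u**2 − 2·u·m + 3·u·a − m**2 − 3·m·a); both groups contain (3·u**2 − 2·u·m + 3·u·a − m**2 − 3·m·a), so (4·u − m + 5·a + 1) is a factor with cofactor 3·u**2 − 2·u·m + 3·u·a − m**2 − 3·m·a.
The cofactor groups again: 3·u**2 − 2·u·m + 3·u·a − m**2 − 3·m·a = 3·u·(u − m) + (m + 3·a)·(u − m); both groups contain (u − m), giving (3·u + m + 3·a)·(u − m).

(u − m)·(3·u + m + 3·a)·(4·u − m + 5·a + 1)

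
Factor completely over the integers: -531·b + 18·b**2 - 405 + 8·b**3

Among the possible rational roots, b = -3/4 is a root, giving the factor (4·b + 3) and quotient 2·b**2 + 3·b - 135.
The remaining quadratic factors as (2·b - 15)(b + 9).

(2·b - 15)·(4·b + 3)·(b + 9)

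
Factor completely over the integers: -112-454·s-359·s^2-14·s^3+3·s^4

(3·s+1)·(s+1)·(s+8)·(s-14)

Testing divisors of the constant over divisors of the leading coefficient, s = -1 is a root, so (s+1) is a factor; dividing leaves 3·s^3-17·s^2-342·s-112.
Then s = -8 is a root, so (s+8) divides it; the quotient is 3·s^2-41·s-14.
The remaining quadratic factors as (s-14)(3·s+1).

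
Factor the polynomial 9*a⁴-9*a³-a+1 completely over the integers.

(a-1)*(9*a³-1)

Group as (9*a⁴-a) + (-9*a³+1) = a*(9*a³-1) - (9*a³-1).
Both groups share the factor (9*a³-1).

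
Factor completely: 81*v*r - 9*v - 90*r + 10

(9*r - 1)*(9*v - 10)

Group as (81*v*r - 9*v) + (-90*r + 10) = 9*v*(9*r - 1) - 10*(9*r - 1).
Both groups share the factor (9*r - 1).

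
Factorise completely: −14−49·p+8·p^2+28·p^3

Group as (28·p^3−49·p) + (8·p^2−14) = 7·p·(4·p^2−7) + 2·(4·p^2−7).
Both groups share the factor (4·p^2−7).

(7·p+2)·(4·p^2−7)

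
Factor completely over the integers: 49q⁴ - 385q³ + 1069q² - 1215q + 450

(7q - 15)(7q - 5)(q - 2)(q - 3)

Among the possible rational roots, q = 5/7 is a root, so (7q - 5) divides it; the quotient is 7q³ - 50q² + 117q - 90.
Continuing, q = 2 is a root, so (q - 2) is a factor; dividing leaves 7q² - 36q + 45.
The remaining quadratic factors as (q - 3)(7q - 15).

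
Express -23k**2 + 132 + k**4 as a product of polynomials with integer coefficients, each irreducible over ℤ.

Substitute u = k**2 to get a quadratic in u, then factor.
k**2 - 12 is irreducible over ℤ (12 is not a perfect square).
k**2 - 11 is irreducible over ℤ (11 is not a perfect square).

(k**2 - 11)(k**2 - 12)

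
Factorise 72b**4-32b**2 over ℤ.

Every term has a factor of 8b**2. Then 9b**2-4 = (3b)² − (2)².

8b**2(3b+2)(3b-2)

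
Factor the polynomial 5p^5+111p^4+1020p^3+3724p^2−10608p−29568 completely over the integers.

Trying the rational-root candidates, p = 14/5 is a root, giving the factor (5p−14) and quotient p^4+25p^3+274p^2+1512p+2112.
Next, p = −11 is a root, so (p+11) divides it; the quotient is p^3+14p^2+120p+192.
Then p = −2 is a root, so (p+2) divides it; the quotient is p^2+12p+96.
The quadratic p^2+12p+96 has discriminant −240 < 0 and is irreducible over ℤ.

(5p−14)(p+11)(p+2)(p^2+12p+96)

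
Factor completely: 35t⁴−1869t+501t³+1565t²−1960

(5t−7)(7t+5)(t+7)(t+8)

Testing divisors of the constant over divisors of the leading coefficient, t = −8 is a root, so (t+8) divides it; the quotient is 35t³+221t²−203t−245.
Continuing, t = −5/7 is a root, so (7t+5) divides it; the quotient is 5t²+28t−49.
The remaining quadratic factors as (t+7)(5t−7).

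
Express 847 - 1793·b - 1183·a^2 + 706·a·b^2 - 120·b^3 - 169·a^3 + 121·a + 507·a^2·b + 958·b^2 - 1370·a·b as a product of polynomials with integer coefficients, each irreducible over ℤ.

-(13·a + 15·b - 11)·(13·a - 2·b + 11)·(a - 4·b + 7)

Group: 13·a·(-13·a^2 + 54·a·b - 102·a - 8·b^2 + 58·b - 77) + (15·b - 11)·(-13·a^2 + 54·a·b - 102·a - 8·b^2 + 58·b - 77); both groups contain (-13·a^2 + 54·a·b - 102·a - 8·b^2 + 58·b - 77), so (13·a + 15·b - 11) is a factor with cofactor -13·a^2 + 54·a·b - 102·a - 8·b^2 + 58·b - 77.
The cofactor groups again: -13·a^2 + 54·a·b - 102·a - 8·b^2 + 58·b - 77 = -13·a·(a - 4·b + 7) + (2·b - 11)·(a - 4·b + 7); both groups contain (a - 4·b + 7), giving -(13·a - 2·b + 11)·(a - 4·b + 7).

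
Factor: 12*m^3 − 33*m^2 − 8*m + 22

Group as (12*m^3 − 8*m) + (−33*m^2 + 22) = 4*m*(3*m^2 − 2) − 11*(3*m^2 − 2).
Both groups share the factor (3*m^2 − 2).

(4*m − 11)*(3*m^2 − 2)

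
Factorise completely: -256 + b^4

Write as (b^2)² − (16)², then factor b^2 - 16 once more.

(b + 4)*(b - 4)*(b^2 + 16)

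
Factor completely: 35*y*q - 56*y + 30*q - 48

(5*q - 8)*(7*y + 6)

Group as (35*y*q - 56*y) + (30*q - 48) = 7*y*(5*q - 8) + 6*(5*q - 8).
Both groups share the factor (5*q - 8).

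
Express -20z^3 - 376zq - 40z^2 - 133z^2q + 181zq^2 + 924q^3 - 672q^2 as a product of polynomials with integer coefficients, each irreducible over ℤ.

-(4z - 11q + 8)(5z + 12q)(z + 7q)

Group: 4z(-5z^2 - 47zq - 84q^2) + (-11q + 8)(-5z^2 - 47zq - 84q^2); both groups contain (-5z^2 - 47zq - 84q^2), so (4z - 11q + 8) is a factor with cofactor -5z^2 - 47zq - 84q^2.
The cofactor groups again: -5z^2 - 47zq - 84q^2 = -z(5z + 12q) - 7q(5z + 12q); both groups contain (5z + 12q), giving -(z + 7q)(5z + 12q).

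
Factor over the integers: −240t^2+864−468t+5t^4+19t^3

(5t−6)(t+3)(t+8)(t−6)

By the rational root theorem, t = −3 is a root, giving the factor (t+3) and quotient 5t^3+4t^2−252t+288.
Next, t = −8 is a root, giving the factor (t+8) and quotient 5t^2−36t+36.
The remaining quadratic factors as (5t−6)(t−6).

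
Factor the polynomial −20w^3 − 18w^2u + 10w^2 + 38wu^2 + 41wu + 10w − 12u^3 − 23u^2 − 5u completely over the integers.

−(5w − 3u − 5)(2w − u)(2w + 4u + 1)

Group: 2w(−10w^2 − 14wu + 5w + 12u^2 + 23u + 5) − u(−10w^2 − 14wu + 5w + 12u^2 + 23u + 5); both groups contain (−10w^2 − 14wu + 5w + 12u^2 + 23u + 5), so (2w − u) is a factor with cofactor −10w^2 − 14wu + 5w + 12u^2 + 23u + 5.
The cofactor groups again: −10w^2 − 14wu + 5w + 12u^2 + 23u + 5 = −5w(2w + 4u + 1) + (3u + 5)(2w + 4u + 1); both groups contain (2w + 4u + 1), giving −(5w − 3u − 5)(2w + 4u + 1).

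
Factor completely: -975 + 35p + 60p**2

Pull out the common factor 5, then factor the remaining trinomial.

5(3p + 13)(4p - 15)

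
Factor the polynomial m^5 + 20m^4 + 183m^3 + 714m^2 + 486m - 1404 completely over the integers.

(m + 3)(m + 6)(m - 1)(m^2 + 12m + 78)

Among the possible rational roots, m = -3 is a root, so (m + 3) divides it; the quotient is m^4 + 17m^3 + 132m^2 + 318m - 468.
Continuing, m = -6 is a root, giving the factor (m + 6) and quotient m^3 + 11m^2 + 66m - 78.
Continuing, m = 1 is a root, giving the factor (m - 1) and quotient m^2 + 12m + 78.
The quadratic m^2 + 12m + 78 has discriminant -168 < 0 and is irreducible over ℤ.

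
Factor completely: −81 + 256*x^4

(4*x + 3)*(4*x − 3)*(16*x^2 + 9)

Write as (16*x^2)² − (9)², then factor 16*x^2 − 9 once more.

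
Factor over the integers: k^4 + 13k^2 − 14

Substitute u = k^2 to get a quadratic in u, then factor.
k^2 + 14 is irreducible over ℤ (always positive, so no real roots).
k^2 − 1 is a difference of squares.

(k + 1)(k − 1)(k^2 + 14)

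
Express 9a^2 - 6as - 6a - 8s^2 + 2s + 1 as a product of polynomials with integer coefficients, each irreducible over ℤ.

Group: 3a(3a + 2s - 1) + (-4s - 1)(3a + 2s - 1); both groups contain (3a + 2s - 1).

(3a + 2s - 1)(3a - 4s - 1)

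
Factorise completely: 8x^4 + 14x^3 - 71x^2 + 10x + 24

Among the possible rational roots, x = 2 is a root, so (x - 2) is a factor; dividing leaves 8x^3 + 30x^2 - 11x - 12.
Next, x = -4 is a root, giving the factor (x + 4) and quotient 8x^2 - 2x - 3.
The remaining quadratic factors as (4x - 3)(2x + 1).

(2x + 1)(4x - 3)(x + 4)(x - 2)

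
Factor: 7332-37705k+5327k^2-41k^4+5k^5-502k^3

Among the possible rational roots, k = 13 is a root, giving the factor (k-13) and quotient 5k^4+24k^3-190k^2+2857k-564.
Then k = -12 is a root, giving the factor (k+12) and quotient 5k^3-36k^2+242k-47.
Next, k = 1/5 is a root, so (5k-1) divides it; the quotient is k^2-7k+47.
The quadratic k^2-7k+47 has discriminant -139 < 0 and is irreducible over ℤ.

(5k-1)(k+12)(k-13)(k^2-7k+47)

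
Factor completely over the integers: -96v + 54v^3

Pull out the common factor 6v; 9v^2 - 16 is a difference of squares.

6v(3v + 4)(3v - 4)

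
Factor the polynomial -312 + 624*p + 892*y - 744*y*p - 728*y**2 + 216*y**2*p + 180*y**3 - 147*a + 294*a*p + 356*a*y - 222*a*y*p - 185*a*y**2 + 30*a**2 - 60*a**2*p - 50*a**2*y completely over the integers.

Group: 5*a*(-10*a*y - 12*a*p + 6*a - 45*y**2 - 54*y*p + 92*y + 78*p - 39) + (-4*y + 8)*(-10*a*y - 12*a*p + 6*a - 45*y**2 - 54*y*p + 92*y + 78*p - 39); both groups contain (-10*a*y - 12*a*p + 6*a - 45*y**2 - 54*y*p + 92*y + 78*p - 39), so (5*a - 4*y + 8) is a factor with cofactor -10*a*y - 12*a*p + 6*a - 45*y**2 - 54*y*p + 92*y + 78*p - 39.
The cofactor groups again: -10*a*y - 12*a*p + 6*a - 45*y**2 - 54*y*p + 92*y + 78*p - 39 = -5*y*(2*a + 9*y - 13) + (-6*p + 3)*(2*a + 9*y - 13); both groups contain (2*a + 9*y - 13), giving -(5*y + 6*p - 3)*(2*a + 9*y - 13).

-(2*a + 9*y - 13)*(5*a - 4*y + 8)*(5*y + 6*p - 3)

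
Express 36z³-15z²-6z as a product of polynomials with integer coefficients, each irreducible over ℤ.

3z(3z-2)(4z+1)

Pull out the common factor 3z, then factor the remaining trinomial.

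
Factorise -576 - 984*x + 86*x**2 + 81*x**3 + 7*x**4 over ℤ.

(7*x + 4)*(x + 6)*(x + 8)*(x - 3)

By the rational root theorem, x = -8 is a root, so (x + 8) divides it; the quotient is 7*x**3 + 25*x**2 - 114*x - 72.
Then x = 3 is a root, giving the factor (x - 3) and quotient 7*x**2 + 46*x + 24.
The remaining quadratic factors as (x + 6)(7*x + 4).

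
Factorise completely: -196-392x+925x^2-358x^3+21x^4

(3x-7)(7x+2)(x-1)(x-14)

Trying the rational-root candidates, x = 7/3 is a root, so (3x-7) divides it; the quotient is 7x^3-103x^2+68x+28.
Then x = 14 is a root, giving the factor (x-14) and quotient 7x^2-5x-2.
The remaining quadratic factors as (x-1)(7x+2).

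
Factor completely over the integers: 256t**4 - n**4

Write as (16t**2)² − (n**2)², then factor 16t**2 - n**2 once more.

(4t - n)(4t + n)(16t**2 + n**2)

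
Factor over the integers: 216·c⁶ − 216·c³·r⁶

216·c³·(c − r²)·(c² + c·r² + r⁴)

Every term has a factor of 216·c³; factoring it out leaves c³ − r⁶.
Recognize a difference of cubes with the parts c and r².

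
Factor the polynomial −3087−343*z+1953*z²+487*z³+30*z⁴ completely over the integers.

(5*z+7)*(6*z−7)*(z+7)*(z+9)

By the rational root theorem, z = −7 is a root, so (z+7) is a factor; dividing leaves 30*z³+277*z²+14*z−441.
Next, z = −7/5 is a root, giving the factor (5*z+7) and quotient 6*z²+47*z−63.
The remaining quadratic factors as (z+9)(6*z−7).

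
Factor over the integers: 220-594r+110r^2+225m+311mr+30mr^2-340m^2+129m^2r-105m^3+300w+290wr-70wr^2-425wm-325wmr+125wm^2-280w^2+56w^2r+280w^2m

(7w-3m-11)(5m+r-5)(8w+7m-10r+4)

Group: 5m(56w^2+25wm-70wr-60w-21m^2+30mr-89m+110r-44) + (r-5)(56w^2+25wm-70wr-60w-21m^2+30mr-89m+110r-44); both groups contain (56w^2+25wm-70wr-60w-21m^2+30mr-89m+110r-44), so (5m+r-5) is a factor with cofactor 56w^2+25wm-70wr-60w-21m^2+30mr-89m+110r-44.
The cofactor groups again: 56w^2+25wm-70wr-60w-21m^2+30mr-89m+110r-44 = 8w(7w-3m-11) + (7m-10r+4)(7w-3m-11); both groups contain (7w-3m-11), giving (8w+7m-10r+4)(7w-3m-11).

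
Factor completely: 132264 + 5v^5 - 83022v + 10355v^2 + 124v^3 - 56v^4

By the rational root theorem, v = 11/5 is a root, so (5v - 11) is a factor; dividing leaves v^4 - 9v^3 + 5v^2 + 2082v - 12024.
Then v = -12 is a root, so (v + 12) is a factor; dividing leaves v^3 - 21v^2 + 257v - 1002.
Then v = 6 is a root, so (v - 6) divides it; the quotient is v^2 - 15v + 167.
The quadratic v^2 - 15v + 167 has discriminant -443 < 0 and is irreducible over ℤ.

(5v - 11)(v + 12)(v - 6)(v^2 - 15v + 167)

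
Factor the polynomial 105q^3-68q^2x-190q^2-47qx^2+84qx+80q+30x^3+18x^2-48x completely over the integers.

Group: 3q(35q^2-46qx-40q+15x^2+24x) + (2x-2)(35q^2-46qx-40q+15x^2+24x); both groups contain (35q^2-46qx-40q+15x^2+24x), so (3q+2x-2) is a factor with cofactor 35q^2-46qx-40q+15x^2+24x.
The cofactor groups again: 35q^2-46qx-40q+15x^2+24x = 7q(5q-3x) + (-5x-8)(5q-3x); both groups contain (5q-3x), giving (7q-5x-8)(5q-3x).

(3q+2x-2)(5q-3x)(7q-5x-8)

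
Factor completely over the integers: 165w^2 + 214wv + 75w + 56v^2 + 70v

(15w + 14v)(11w + 4v + 5)

Group: 11w(15w + 14v) + (4v + 5)(15w + 14v); both groups contain (15w + 14v).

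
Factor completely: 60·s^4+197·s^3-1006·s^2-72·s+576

Among the possible rational roots, s = 4/5 is a root, so (5·s-4) divides it; the quotient is 12·s^3+49·s^2-162·s-144.
Then s = -3/4 is a root, so (4·s+3) divides it; the quotient is 3·s^2+10·s-48.
The remaining quadratic factors as (s+6)(3·s-8).

(3·s-8)·(4·s+3)·(5·s-4)·(s+6)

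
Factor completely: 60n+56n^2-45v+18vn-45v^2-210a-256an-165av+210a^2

(14a+3v-4n)(15a-15v-14n-15)

Group: 15a(14a+3v-4n) + (-15v-14n-15)(14a+3v-4n); both groups contain (14a+3v-4n).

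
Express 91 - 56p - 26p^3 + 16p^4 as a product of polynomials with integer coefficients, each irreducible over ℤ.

Group as (16p^4 - 56p) + (-26p^3 + 91) = 8p(2p^3 - 7) - 13(2p^3 - 7).
Both groups share the factor (2p^3 - 7).

(8p - 13)(2p^3 - 7)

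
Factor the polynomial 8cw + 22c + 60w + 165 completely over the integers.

(2c + 15)(4w + 11)

Group as (8cw + 22c) + (60w + 165) = 2c(4w + 11) + 15(4w + 11).
Both groups share the factor (4w + 11).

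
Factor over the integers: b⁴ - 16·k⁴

(b + 2·k)·(b - 2·k)·(b² + 4·k²)

(b)⁴ − (2·k)⁴ = ((b)² − (2·k)²)((b)² + (2·k)²); the first factor splits again, the second (b² + 4·k²) is irreducible.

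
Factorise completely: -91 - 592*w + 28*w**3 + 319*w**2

(4*w - 7)*(7*w + 1)*(w + 13)

Testing divisors of the constant over divisors of the leading coefficient, w = -13 is a root, so (w + 13) is a factor; dividing leaves 28*w**2 - 45*w - 7.
The remaining quadratic factors as (4*w - 7)(7*w + 1).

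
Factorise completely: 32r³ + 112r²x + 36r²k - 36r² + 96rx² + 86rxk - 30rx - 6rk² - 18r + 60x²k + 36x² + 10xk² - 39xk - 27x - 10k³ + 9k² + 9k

(2r + 3x - k)(2r + 4x + 2k - 3)(8r + 5k + 3)

Group: 2r(16r² + 32rx + 26rk - 18r + 20xk + 12x + 10k² - 9k - 9) + (3x - k)(16r² + 32rx + 26rk - 18r + 20xk + 12x + 10k² - 9k - 9); both groups contain (16r² + 32rx + 26rk - 18r + 20xk + 12x + 10k² - 9k - 9), so (2r + 3x - k) is a factor with cofactor 16r² + 32rx + 26rk - 18r + 20xk + 12x + 10k² - 9k - 9.
The cofactor groups again: 16r² + 32rx + 26rk - 18r + 20xk + 12x + 10k² - 9k - 9 = 8r(2r + 4x + 2k - 3) + (5k + 3)(2r + 4x + 2k - 3); both groups contain (2r + 4x + 2k - 3), giving (8r + 5k + 3)(2r + 4x + 2k - 3).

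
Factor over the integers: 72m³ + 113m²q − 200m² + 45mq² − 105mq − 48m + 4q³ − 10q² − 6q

Group: 9m(8m² + 9mq − 24m + q² − 3q) + (4q + 2)(8m² + 9mq − 24m + q² − 3q); both groups contain (8m² + 9mq − 24m + q² − 3q), so (9m + 4q + 2) is a factor with cofactor 8m² + 9mq − 24m + q² − 3q.
The cofactor groups again: 8m² + 9mq − 24m + q² − 3q = m(8m + q) + (q − 3)(8m + q); both groups contain (8m + q), giving (m + q − 3)(8m + q).

(8m + q)(9m + 4q + 2)(m + q − 3)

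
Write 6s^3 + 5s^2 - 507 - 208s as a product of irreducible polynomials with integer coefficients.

(2s - 13)(3s + 13)(s + 3)

By the rational root theorem, s = 13/2 is a root, so (2s - 13) divides it; the quotient is 3s^2 + 22s + 39.
The remaining quadratic factors as (3s + 13)(s + 3).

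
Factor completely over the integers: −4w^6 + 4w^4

Pull out the common factor 4w^4, leaving −w^2 + 1.
Recognize a difference of squares with the parts 1 and w.

−4w^4(w + 1)(w − 1)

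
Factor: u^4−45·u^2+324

Trying the rational-root candidates, u = 6 is a root, so (u−6) divides it; the quotient is u^3+6·u^2−9·u−54.
Next, u = −6 is a root, giving the factor (u+6) and quotient u^2−9.
The remaining quadratic factors as (u−3)(u+3).

(u+3)·(u+6)·(u−3)·(u−6)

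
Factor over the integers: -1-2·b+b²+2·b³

By the rational root theorem, b = 1 is a root, giving the factor (b-1) and quotient 2·b²+3·b+1.
The remaining quadratic factors as (b+1)(2·b+1).

(2·b+1)·(b+1)·(b-1)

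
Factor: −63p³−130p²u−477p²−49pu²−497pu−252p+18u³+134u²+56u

Group: 7p(−9p²−7pu−63p+2u²+14u) + (9u+4)(−9p²−7pu−63p+2u²+14u); both groups contain (−9p²−7pu−63p+2u²+14u), so (7p+9u+4) is a factor with cofactor −9p²−7pu−63p+2u²+14u.
The cofactor groups again: −9p²−7pu−63p+2u²+14u = −9p(p+u+7) + 2u(p+u+7); both groups contain (p+u+7), giving −(9p−2u)(p+u+7).

−(7p+9u+4)(9p−2u)(p+u+7)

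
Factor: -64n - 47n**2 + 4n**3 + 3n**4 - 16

(3n + 1)(n + 1)(n + 4)(n - 4)

Among the possible rational roots, n = -1 is a root, giving the factor (n + 1) and quotient 3n**3 + n**2 - 48n - 16.
Then n = -4 is a root, so (n + 4) is a factor; dividing leaves 3n**2 - 11n - 4.
The remaining quadratic factors as (n - 4)(3n + 1).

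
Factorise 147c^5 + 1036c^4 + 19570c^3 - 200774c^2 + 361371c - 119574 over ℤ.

Trying the rational-root candidates, c = 13/7 is a root, giving the factor (7c - 13) and quotient 21c^4 + 187c^3 + 3143c^2 - 22845c + 9198.
Then c = 14/3 is a root, so (3c - 14) is a factor; dividing leaves 7c^3 + 95c^2 + 1491c - 657.
Then c = 3/7 is a root, giving the factor (7c - 3) and quotient c^2 + 14c + 219.
The quadratic c^2 + 14c + 219 has discriminant -680 < 0 and is irreducible over ℤ.

(3c - 14)(7c - 13)(7c - 3)(c^2 + 14c + 219)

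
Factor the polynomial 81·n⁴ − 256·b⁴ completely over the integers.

Write as (9·n²)² − (16·b²)², then factor 9·n² − 16·b² once more.

(3·n − 4·b)·(3·n + 4·b)·(9·n² + 16·b²)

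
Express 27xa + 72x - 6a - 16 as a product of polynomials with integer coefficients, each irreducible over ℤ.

(3a + 8)(9x - 2)

Group as (27xa + 72x) + (-6a - 16) = 9x(3a + 8) - 2(3a + 8).
Both groups share the factor (3a + 8).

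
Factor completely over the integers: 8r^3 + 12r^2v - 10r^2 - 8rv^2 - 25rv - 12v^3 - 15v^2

Group: 2r(4r^2 - 5r - 4v^2 - 5v) + 3v(4r^2 - 5r - 4v^2 - 5v); both groups contain (4r^2 - 5r - 4v^2 - 5v), so (2r + 3v) is a factor with cofactor 4r^2 - 5r - 4v^2 - 5v.
The cofactor groups again: 4r^2 - 5r - 4v^2 - 5v = r(4r - 4v - 5) + v(4r - 4v - 5); both groups contain (4r - 4v - 5), giving (r + v)(4r - 4v - 5).

(2r + 3v)(4r - 4v - 5)(r + v)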